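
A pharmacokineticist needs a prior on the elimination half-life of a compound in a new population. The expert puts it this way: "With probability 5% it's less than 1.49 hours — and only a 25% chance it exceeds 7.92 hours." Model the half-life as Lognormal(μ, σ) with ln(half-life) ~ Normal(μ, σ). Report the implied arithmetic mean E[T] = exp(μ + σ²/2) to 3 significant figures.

If T ~ Lognormal(μ,σ) then ln T ~ Normal(μ,σ), so the p-quantile of ln T is μ + z_p·σ.
ln(1.49) = 0.3988 and ln(7.92) = 2.069; z_{0.05} = -1.645, z_{0.75} = 0.6745.
σ = (2.069 − 0.3988)/(0.6745 − (-1.645)) = 0.720.
μ = 0.3988 − (-1.645)·0.720 = 1.584.
E[T] = exp(μ + σ²/2) = exp(1.584 + 0.2594) = 6.32 hours.

E[T] ≈ 6.32 hours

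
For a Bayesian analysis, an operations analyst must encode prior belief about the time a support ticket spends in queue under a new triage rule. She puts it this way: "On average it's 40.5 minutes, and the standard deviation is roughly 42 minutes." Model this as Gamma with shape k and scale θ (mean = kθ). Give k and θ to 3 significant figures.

For Gamma(k, scale θ): mean = kθ, variance = kθ², so CV = 1/√k.
CV = SD/mean = 42/40.5 = 1.037, hence k = 1/CV² = 0.93.
Then θ = mean/k = 40.5/0.93 = 43.6.

k ≈ 0.93, θ ≈ 43.6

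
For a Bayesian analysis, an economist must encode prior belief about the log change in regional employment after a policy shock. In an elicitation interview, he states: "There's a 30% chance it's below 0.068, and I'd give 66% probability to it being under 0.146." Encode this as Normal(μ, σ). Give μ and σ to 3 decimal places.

The p-quantile of Normal(μ,σ) is μ + z_p·σ, with z_{0.3} = -0.5244 and z_{0.66} = 0.4125.
Eliminate σ: μ = (z₂·x₁ − z₁·x₂)/(z₂ − z₁) = (0.4125·0.068 − (-0.5244)·0.146)/0.9369 = 0.112.
Then σ = (x₂ − x₁)/(z₂ − z₁) = (0.146 − 0.068)/0.9369 = 0.083.

μ = 0.112, σ = 0.083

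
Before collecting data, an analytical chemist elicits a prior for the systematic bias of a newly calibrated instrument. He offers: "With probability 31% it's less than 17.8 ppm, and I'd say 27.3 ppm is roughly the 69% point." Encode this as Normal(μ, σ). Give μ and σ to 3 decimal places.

μ = 22.550, σ = 9.580

For Normal(μ,σ), the p-quantile is μ + z_p·σ. Here z_{0.31} = -0.4959, z_{0.69} = 0.4959.
So 17.8 = μ − 0.4959σ and 27.3 = μ + 0.4959σ.
Subtracting: σ = (27.3 − 17.8)/(0.4959 − (-0.4959)) = 9.580.
Then μ = 17.8 − (-0.4959)·9.580 = 22.550.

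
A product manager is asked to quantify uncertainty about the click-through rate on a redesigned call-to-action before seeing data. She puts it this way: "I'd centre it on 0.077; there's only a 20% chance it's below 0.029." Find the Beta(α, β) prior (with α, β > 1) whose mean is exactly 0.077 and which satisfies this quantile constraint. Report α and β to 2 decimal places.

With mean 0.077 fixed, write α = 0.077s, β = 0.923s where s = α+β.
Need P(θ < 0.029) = 0.2 under Beta(0.077s, 0.923s). Normal approximation: (q−m)/√(m(1−m)/s) ≈ z_{0.2} = -0.842, so s ≈ 0.077·0.923·(-0.842)²/(0.029−0.077)² = 21.8.
At s = 21.8: P(θ<0.029) ≈ 0.194. Adjusting to match 0.2 gives s ≈ 21.22.
So α = 0.077·21.22 ≈ 1.63, β = 0.923·21.22 ≈ 19.59.

α ≈ 1.63, β ≈ 19.59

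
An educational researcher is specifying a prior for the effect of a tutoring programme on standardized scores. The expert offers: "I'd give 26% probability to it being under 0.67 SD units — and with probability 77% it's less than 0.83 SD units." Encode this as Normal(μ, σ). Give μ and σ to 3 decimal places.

For Normal(μ,σ), the p-quantile is μ + z_p·σ. Here z_{0.26} = -0.6433, z_{0.77} = 0.7388.
So 0.67 = μ − 0.6433σ and 0.83 = μ + 0.7388σ.
Subtracting: σ = (0.83 − 0.67)/(0.7388 − (-0.6433)) = 0.116.
Then μ = 0.67 − (-0.6433)·0.116 = 0.744.

μ = 0.744, σ = 0.116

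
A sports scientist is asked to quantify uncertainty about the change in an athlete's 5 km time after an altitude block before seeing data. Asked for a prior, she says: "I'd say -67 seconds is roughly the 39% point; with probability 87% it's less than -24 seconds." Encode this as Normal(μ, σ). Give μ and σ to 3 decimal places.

μ = -58.456, σ = 30.590

For Normal(μ,σ), the p-quantile is μ + z_p·σ. Here z_{0.39} = -0.2793, z_{0.87} = 1.126.
So -67 = μ − 0.2793σ and -24 = μ + 1.126σ.
Subtracting: σ = (-24 − -67)/(1.126 − (-0.2793)) = 30.590.
Then μ = -67 − (-0.2793)·30.590 = -58.456.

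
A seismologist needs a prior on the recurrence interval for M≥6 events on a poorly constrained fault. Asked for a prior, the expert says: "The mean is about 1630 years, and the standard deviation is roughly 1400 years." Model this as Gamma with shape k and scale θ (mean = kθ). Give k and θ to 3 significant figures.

k ≈ 1.36, θ ≈ 1200

For Gamma(k, scale θ): mean = kθ, variance = kθ², so CV = 1/√k.
CV = SD/mean = 1400/1630 = 0.8589, hence k = 1/CV² = 1.36.
Then θ = mean/k = 1630/1.36 = 1200.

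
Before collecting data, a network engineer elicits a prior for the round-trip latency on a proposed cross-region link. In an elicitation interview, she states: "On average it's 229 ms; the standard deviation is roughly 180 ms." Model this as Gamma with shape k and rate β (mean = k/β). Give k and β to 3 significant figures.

For Gamma(k, rate β): mean = k/β, variance = k/β², so CV = 1/√k.
CV = SD/mean = 180/229 = 0.786, hence k = 1/CV² = 1.62.
Then β = k/mean = 1.62/229 = 0.00707.

k ≈ 1.62, β ≈ 0.00707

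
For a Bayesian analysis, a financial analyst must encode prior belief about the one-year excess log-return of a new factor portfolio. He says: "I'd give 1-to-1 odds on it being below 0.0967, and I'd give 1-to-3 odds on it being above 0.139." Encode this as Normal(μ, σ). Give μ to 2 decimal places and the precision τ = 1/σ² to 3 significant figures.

For Normal(μ,σ), the p-quantile is μ + z_p·σ. Here z_{0.5} = 0, z_{0.75} = 0.6745.
So 0.0967 = μ + 0σ and 0.139 = μ + 0.6745σ.
Subtracting: σ = (0.139 − 0.0967)/(0.6745 − (0)) = 0.06.
Then μ = 0.0967 − (0)·0.06 = 0.10.
Precision τ = 1/σ² = 1/0.06271² = 254.

μ = 0.10, τ = 254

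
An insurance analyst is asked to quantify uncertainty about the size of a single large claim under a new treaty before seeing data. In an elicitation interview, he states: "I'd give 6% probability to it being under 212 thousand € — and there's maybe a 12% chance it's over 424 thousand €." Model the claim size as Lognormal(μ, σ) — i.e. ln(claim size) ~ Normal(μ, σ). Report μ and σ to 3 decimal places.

If T ~ Lognormal(μ,σ) then ln T ~ Normal(μ,σ), so the p-quantile of ln T is μ + z_p·σ.
ln(212) = 5.357 and ln(424) = 6.05; z_{0.06} = -1.555, z_{0.88} = 1.175.
σ = (6.05 − 5.357)/(1.175 − (-1.555)) = 0.254.
μ = 5.357 − (-1.555)·0.254 = 5.751.

μ ≈ 5.751, σ ≈ 0.254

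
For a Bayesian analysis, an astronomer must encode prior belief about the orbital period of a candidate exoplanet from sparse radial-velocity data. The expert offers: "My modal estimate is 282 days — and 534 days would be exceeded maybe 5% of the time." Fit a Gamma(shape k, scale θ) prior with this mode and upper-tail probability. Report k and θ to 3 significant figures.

k ≈ 7.82, θ ≈ 41.3

Gamma(k,θ) with k>1 has mode (k−1)θ, so θ = 282/(k−1).
Need P(X < 534) = 0.95 with θ tied to k this way. Start at k = 2, θ = 282: P(X<534) ≈ 0.564.
Too low — raise k to concentrate. Iterating converges to k ≈ 7.82.
Then θ = 282/(7.82−1) ≈ 41.3.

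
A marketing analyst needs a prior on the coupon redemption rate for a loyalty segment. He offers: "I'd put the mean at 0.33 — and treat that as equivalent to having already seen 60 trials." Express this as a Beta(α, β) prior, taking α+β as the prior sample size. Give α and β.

α = 19.8, β = 40.2

Under the effective-sample-size interpretation, Beta(α, β) has prior mean α/(α+β) and prior sample size α+β.
So α+β = 60 and α/(α+β) = 0.33, giving α = 0.33·60 = 19.8 and β = 60 − 19.8 = 40.2.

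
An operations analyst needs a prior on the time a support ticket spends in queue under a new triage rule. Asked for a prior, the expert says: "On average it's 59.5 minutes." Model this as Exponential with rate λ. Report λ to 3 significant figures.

Exponential mean = 1/λ, so λ = 1/59.5 = 0.0168.

λ ≈ 0.0168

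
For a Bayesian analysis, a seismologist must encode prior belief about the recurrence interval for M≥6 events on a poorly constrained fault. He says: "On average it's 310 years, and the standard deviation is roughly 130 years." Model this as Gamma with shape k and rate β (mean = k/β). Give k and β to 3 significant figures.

k ≈ 5.69, β ≈ 0.0183

For Gamma(k, rate β): mean = k/β, variance = k/β², so CV = 1/√k.
CV = SD/mean = 130/310 = 0.4194, hence k = 1/CV² = 5.69.
Then β = k/mean = 5.69/310 = 0.0183.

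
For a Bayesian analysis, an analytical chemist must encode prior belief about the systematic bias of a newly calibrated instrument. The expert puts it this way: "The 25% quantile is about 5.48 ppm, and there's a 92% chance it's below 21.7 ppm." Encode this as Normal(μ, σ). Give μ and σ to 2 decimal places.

The p-quantile of Normal(μ,σ) is μ + z_p·σ, with z_{0.25} = -0.6745 and z_{0.92} = 1.405.
Eliminate σ: μ = (z₂·x₁ − z₁·x₂)/(z₂ − z₁) = (1.405·5.48 − (-0.6745)·21.7)/2.08 = 10.74.
Then σ = (x₂ − x₁)/(z₂ − z₁) = (21.7 − 5.48)/2.08 = 7.80.

μ = 10.74, σ = 7.80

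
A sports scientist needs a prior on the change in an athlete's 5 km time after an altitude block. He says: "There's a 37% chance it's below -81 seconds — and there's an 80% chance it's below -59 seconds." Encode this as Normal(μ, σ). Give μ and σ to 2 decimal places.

μ = -74.78, σ = 18.75

The p-quantile of Normal(μ,σ) is μ + z_p·σ, with z_{0.37} = -0.3319 and z_{0.8} = 0.8416.
Eliminate σ: μ = (z₂·x₁ − z₁·x₂)/(z₂ − z₁) = (0.8416·-81 − (-0.3319)·-59)/1.173 = -74.78.
Then σ = (x₂ − x₁)/(z₂ − z₁) = (-59 − -81)/1.173 = 18.75.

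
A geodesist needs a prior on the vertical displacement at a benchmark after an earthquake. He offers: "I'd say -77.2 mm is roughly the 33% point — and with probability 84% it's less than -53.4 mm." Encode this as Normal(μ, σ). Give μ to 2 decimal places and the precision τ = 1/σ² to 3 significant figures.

μ = -69.90, τ = 0.00363

For Normal(μ,σ), the p-quantile is μ + z_p·σ. Here z_{0.33} = -0.4399, z_{0.84} = 0.9945.
So -77.2 = μ − 0.4399σ and -53.4 = μ + 0.9945σ.
Subtracting: σ = (-53.4 − -77.2)/(0.9945 − (-0.4399)) = 16.59.
Then μ = -77.2 − (-0.4399)·16.59 = -69.90.
Precision τ = 1/σ² = 1/16.59² = 0.00363.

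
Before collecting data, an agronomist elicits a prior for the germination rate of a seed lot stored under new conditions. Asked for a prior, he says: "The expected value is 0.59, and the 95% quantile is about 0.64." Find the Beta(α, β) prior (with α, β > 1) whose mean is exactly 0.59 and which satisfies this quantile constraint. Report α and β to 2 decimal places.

With mean 0.59 fixed, write α = 0.59s, β = 0.41s where s = α+β.
Need P(θ < 0.64) = 0.95 under Beta(0.59s, 0.41s). Normal approximation: (q−m)/√(m(1−m)/s) ≈ z_{0.95} = 1.64, so s ≈ 0.59·0.41·(1.64)²/(0.64−0.59)² = 261.8.
At s = 261.8: P(θ<0.64) ≈ 0.952. Adjusting to match 0.95 gives s ≈ 256.77.
So α = 0.59·256.77 ≈ 151.49, β = 0.41·256.77 ≈ 105.27.

α ≈ 151.49, β ≈ 105.27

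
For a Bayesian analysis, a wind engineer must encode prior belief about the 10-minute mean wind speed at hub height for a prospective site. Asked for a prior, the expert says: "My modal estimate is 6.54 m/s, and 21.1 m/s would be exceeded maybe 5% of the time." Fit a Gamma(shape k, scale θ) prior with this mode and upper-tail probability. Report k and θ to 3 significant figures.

k ≈ 2.91, θ ≈ 3.43

Gamma(k,θ) with k>1 has mode (k−1)θ, so θ = 6.54/(k−1).
Need P(X < 21.1) = 0.95 with θ tied to k this way. Start at k = 2, θ = 6.54: P(X<21.1) ≈ 0.832.
Too low — raise k to concentrate. Iterating converges to k ≈ 2.91.
Then θ = 6.54/(2.91−1) ≈ 3.43.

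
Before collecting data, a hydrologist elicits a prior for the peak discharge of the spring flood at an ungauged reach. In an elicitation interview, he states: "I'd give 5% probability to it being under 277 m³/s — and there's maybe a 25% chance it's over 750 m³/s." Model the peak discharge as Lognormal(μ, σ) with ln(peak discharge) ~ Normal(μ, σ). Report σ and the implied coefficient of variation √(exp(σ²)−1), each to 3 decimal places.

σ ≈ 0.429, CV ≈ 0.450

If T ~ Lognormal(μ,σ) then ln T ~ Normal(μ,σ), so the p-quantile of ln T is μ + z_p·σ.
ln(277) = 5.624 and ln(750) = 6.62; z_{0.05} = -1.645, z_{0.75} = 0.6745.
σ = (6.62 − 5.624)/(0.6745 − (-1.645)) = 0.429.
μ = 5.624 − (-1.645)·0.429 = 6.330.
CV = √(exp(σ²)−1) = √(exp(0.1844)−1) = 0.450.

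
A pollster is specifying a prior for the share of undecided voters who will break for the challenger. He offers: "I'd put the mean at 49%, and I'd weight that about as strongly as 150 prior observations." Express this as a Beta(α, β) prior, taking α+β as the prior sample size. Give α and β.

Under the effective-sample-size interpretation, Beta(α, β) has prior mean α/(α+β) and prior sample size α+β.
So α+β = 150 and α/(α+β) = 0.49, giving α = 0.49·150 = 73.5 and β = 150 − 73.5 = 76.5.

α = 73.5, β = 76.5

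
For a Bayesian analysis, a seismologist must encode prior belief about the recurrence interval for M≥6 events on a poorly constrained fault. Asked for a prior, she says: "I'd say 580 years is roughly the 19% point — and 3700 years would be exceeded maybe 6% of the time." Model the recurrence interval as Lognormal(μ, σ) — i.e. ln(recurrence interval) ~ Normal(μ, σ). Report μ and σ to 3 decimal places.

μ ≈ 7.032, σ ≈ 0.762

If T ~ Lognormal(μ,σ) then ln T ~ Normal(μ,σ), so the p-quantile of ln T is μ + z_p·σ.
ln(580) = 6.363 and ln(3700) = 8.216; z_{0.19} = -0.8779, z_{0.94} = 1.555.
σ = (8.216 − 6.363)/(1.555 − (-0.8779)) = 0.762.
μ = 6.363 − (-0.8779)·0.762 = 7.032.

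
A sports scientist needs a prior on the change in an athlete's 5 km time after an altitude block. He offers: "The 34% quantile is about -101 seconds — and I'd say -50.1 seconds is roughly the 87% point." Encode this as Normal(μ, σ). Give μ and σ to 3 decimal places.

μ = -87.357, σ = 33.077

The p-quantile of Normal(μ,σ) is μ + z_p·σ, with z_{0.34} = -0.4125 and z_{0.87} = 1.126.
Eliminate σ: μ = (z₂·x₁ − z₁·x₂)/(z₂ − z₁) = (1.126·-101 − (-0.4125)·-50.1)/1.539 = -87.357.
Then σ = (x₂ − x₁)/(z₂ − z₁) = (-50.1 − -101)/1.539 = 33.077.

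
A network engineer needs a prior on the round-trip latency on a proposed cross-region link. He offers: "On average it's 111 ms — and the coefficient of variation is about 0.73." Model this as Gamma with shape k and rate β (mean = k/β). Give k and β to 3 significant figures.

k ≈ 1.88, β ≈ 0.0169

For Gamma(k, rate β): mean = k/β, variance = k/β², so CV = 1/√k.
CV = 0.73, hence k = 1/CV² = 1.88.
Then β = k/mean = 1.88/111 = 0.0169.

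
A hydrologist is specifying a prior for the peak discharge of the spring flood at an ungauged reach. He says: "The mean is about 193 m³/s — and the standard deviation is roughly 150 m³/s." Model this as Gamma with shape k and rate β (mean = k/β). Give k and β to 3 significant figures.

For Gamma(k, rate β): mean = k/β, variance = k/β², so CV = 1/√k.
CV = SD/mean = 150/193 = 0.7772, hence k = 1/CV² = 1.66.
Then β = k/mean = 1.66/193 = 0.00858.

k ≈ 1.66, β ≈ 0.00858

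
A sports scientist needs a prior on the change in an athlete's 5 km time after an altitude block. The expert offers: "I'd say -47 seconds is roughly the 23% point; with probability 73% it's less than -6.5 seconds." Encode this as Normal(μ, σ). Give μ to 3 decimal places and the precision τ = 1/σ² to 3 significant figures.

The p-quantile of Normal(μ,σ) is μ + z_p·σ, with z_{0.23} = -0.7388 and z_{0.73} = 0.6128.
Eliminate σ: μ = (z₂·x₁ − z₁·x₂)/(z₂ − z₁) = (0.6128·-47 − (-0.7388)·-6.5)/1.352 = -24.862.
Then σ = (x₂ − x₁)/(z₂ − z₁) = (-6.5 − -47)/1.352 = 29.963.
Precision τ = 1/σ² = 1/29.96² = 0.00111.

μ = -24.862, τ = 0.00111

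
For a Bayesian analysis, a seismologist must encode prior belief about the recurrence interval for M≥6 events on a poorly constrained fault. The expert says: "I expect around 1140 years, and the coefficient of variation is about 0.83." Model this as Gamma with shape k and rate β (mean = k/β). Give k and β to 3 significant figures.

For Gamma(k, rate β): mean = k/β, variance = k/β², so CV = 1/√k.
CV = 0.83, hence k = 1/CV² = 1.45.
Then β = k/mean = 1.45/1140 = 0.00127.

k ≈ 1.45, β ≈ 0.00127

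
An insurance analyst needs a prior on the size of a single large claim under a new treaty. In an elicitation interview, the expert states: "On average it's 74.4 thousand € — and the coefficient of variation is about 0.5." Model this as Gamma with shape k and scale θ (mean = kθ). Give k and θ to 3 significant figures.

For Gamma(k, scale θ): mean = kθ, variance = kθ², so CV = 1/√k.
CV = 0.5, hence k = 1/CV² = 4.
Then θ = mean/k = 74.4/4 = 18.6.

k ≈ 4, θ ≈ 18.6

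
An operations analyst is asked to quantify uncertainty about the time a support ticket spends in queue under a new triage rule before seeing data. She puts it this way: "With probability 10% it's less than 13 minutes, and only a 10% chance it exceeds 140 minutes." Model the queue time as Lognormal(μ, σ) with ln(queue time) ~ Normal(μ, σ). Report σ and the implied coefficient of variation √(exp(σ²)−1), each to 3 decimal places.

σ ≈ 0.927, CV ≈ 1.167

If T ~ Lognormal(μ,σ) then ln T ~ Normal(μ,σ), so the p-quantile of ln T is μ + z_p·σ.
ln(13) = 2.565 and ln(140) = 4.942; z_{0.1} = -1.282, z_{0.9} = 1.282.
σ = (4.942 − 2.565)/(1.282 − (-1.282)) = 0.927.
μ = 2.565 − (-1.282)·0.927 = 3.753.
CV = √(exp(σ²)−1) = √(exp(0.8598)−1) = 1.167.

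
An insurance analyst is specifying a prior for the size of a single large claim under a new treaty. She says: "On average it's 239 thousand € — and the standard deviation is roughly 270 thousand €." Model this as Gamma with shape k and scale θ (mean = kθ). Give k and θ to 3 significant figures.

k ≈ 0.784, θ ≈ 305

For Gamma(k, scale θ): mean = kθ, variance = kθ², so CV = 1/√k.
CV = SD/mean = 270/239 = 1.13, hence k = 1/CV² = 0.784.
Then θ = mean/k = 239/0.784 = 305.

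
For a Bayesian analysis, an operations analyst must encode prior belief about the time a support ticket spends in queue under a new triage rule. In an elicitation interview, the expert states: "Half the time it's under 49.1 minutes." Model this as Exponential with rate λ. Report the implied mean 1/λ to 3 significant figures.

Exponential median = ln 2 / λ, so λ = ln 2 / 49.1 = 0.0141.
Mean = 1/λ = 70.8 minutes.

mean ≈ 70.8 minutes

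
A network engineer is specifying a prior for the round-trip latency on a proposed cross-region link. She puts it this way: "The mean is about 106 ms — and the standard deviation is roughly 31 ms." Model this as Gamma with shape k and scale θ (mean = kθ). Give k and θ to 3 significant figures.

k ≈ 11.7, θ ≈ 9.07

For Gamma(k, scale θ): mean = kθ, variance = kθ², so CV = 1/√k.
CV = SD/mean = 31/106 = 0.2925, hence k = 1/CV² = 11.7.
Then θ = mean/k = 106/11.7 = 9.07.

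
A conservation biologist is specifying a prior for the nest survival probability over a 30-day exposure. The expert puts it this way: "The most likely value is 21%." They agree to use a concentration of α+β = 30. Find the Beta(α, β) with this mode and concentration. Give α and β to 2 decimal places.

For α,β > 1 the Beta mode is (α−1)/(α+β−2). With α+β = 30, the mode is (α−1)/28.
Set (α−1)/28 = 0.21 → α = 1 + 0.21·28 = 6.88.
β = 30 − α = 23.12.

α = 6.88, β = 23.12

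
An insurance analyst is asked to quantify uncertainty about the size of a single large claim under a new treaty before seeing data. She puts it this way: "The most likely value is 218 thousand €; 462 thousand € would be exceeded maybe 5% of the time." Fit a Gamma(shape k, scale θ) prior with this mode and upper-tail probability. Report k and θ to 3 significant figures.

Gamma(k,θ) with k>1 has mode (k−1)θ, so θ = 218/(k−1).
Need P(X < 462) = 0.95 with θ tied to k this way. Start at k = 2, θ = 218: P(X<462) ≈ 0.625.
Too low — raise k to concentrate. Iterating converges to k ≈ 5.89.
Then θ = 218/(5.89−1) ≈ 44.6.

k ≈ 5.89, θ ≈ 44.6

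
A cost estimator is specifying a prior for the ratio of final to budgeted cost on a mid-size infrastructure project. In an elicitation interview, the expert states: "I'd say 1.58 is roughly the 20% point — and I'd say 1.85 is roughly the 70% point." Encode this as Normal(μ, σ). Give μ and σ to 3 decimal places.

For Normal(μ,σ), the p-quantile is μ + z_p·σ. Here z_{0.2} = -0.8416, z_{0.7} = 0.5244.
So 1.58 = μ − 0.8416σ and 1.85 = μ + 0.5244σ.
Subtracting: σ = (1.85 − 1.58)/(0.5244 − (-0.8416)) = 0.198.
Then μ = 1.58 − (-0.8416)·0.198 = 1.746.

μ = 1.746, σ = 0.198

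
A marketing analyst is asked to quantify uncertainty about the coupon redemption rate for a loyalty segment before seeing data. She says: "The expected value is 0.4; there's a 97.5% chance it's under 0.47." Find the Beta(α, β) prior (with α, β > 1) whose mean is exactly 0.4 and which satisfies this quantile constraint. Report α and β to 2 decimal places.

α ≈ 76.84, β ≈ 115.27

With mean 0.4 fixed, write α = 0.4s, β = 0.6s where s = α+β.
Need P(θ < 0.47) = 0.975 under Beta(0.4s, 0.6s). Normal approximation: (q−m)/√(m(1−m)/s) ≈ z_{0.975} = 1.96, so s ≈ 0.4·0.6·(1.96)²/(0.47−0.4)² = 188.2.
At s = 188.2: P(θ<0.47) ≈ 0.974. Adjusting to match 0.975 gives s ≈ 192.11.
So α = 0.4·192.11 ≈ 76.84, β = 0.6·192.11 ≈ 115.27.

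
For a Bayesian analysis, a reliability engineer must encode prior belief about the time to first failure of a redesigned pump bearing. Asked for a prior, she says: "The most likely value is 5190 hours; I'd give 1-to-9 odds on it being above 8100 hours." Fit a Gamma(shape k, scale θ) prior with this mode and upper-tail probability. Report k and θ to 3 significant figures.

k ≈ 10.4, θ ≈ 549

Gamma(k,θ) with k>1 has mode (k−1)θ, so θ = 5190/(k−1).
Need P(X < 8100) = 0.9 with θ tied to k this way. Start at k = 2, θ = 5190: P(X<8100) ≈ 0.462.
Too low — raise k to concentrate. Iterating converges to k ≈ 10.4.
Then θ = 5190/(10.4−1) ≈ 549.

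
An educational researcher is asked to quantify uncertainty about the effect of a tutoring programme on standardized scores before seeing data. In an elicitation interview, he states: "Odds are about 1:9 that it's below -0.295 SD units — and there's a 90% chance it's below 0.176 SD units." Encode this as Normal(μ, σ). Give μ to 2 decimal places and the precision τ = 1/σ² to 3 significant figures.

The p-quantile of Normal(μ,σ) is μ + z_p·σ, with z_{0.1} = -1.282 and z_{0.9} = 1.282.
Eliminate σ: μ = (z₂·x₁ − z₁·x₂)/(z₂ − z₁) = (1.282·-0.295 − (-1.282)·0.176)/2.563 = -0.06.
Then σ = (x₂ − x₁)/(z₂ − z₁) = (0.176 − -0.295)/2.563 = 0.18.
Precision τ = 1/σ² = 1/0.1838² = 29.6.

μ = -0.06, τ = 29.6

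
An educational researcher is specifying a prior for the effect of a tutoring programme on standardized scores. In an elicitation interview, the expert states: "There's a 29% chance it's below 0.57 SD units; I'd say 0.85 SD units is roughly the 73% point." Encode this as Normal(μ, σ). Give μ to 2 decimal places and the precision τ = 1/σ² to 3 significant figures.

For Normal(μ,σ), the p-quantile is μ + z_p·σ. Here z_{0.29} = -0.5534, z_{0.73} = 0.6128.
So 0.57 = μ − 0.5534σ and 0.85 = μ + 0.6128σ.
Subtracting: σ = (0.85 − 0.57)/(0.6128 − (-0.5534)) = 0.24.
Then μ = 0.57 − (-0.5534)·0.24 = 0.70.
Precision τ = 1/σ² = 1/0.2401² = 17.3.

μ = 0.70, τ = 17.3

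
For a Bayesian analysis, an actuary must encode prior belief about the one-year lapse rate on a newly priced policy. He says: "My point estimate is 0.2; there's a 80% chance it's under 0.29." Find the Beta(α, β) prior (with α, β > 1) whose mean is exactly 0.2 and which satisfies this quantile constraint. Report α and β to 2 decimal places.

With mean 0.2 fixed, write α = 0.2s, β = 0.8s where s = α+β.
Need P(θ < 0.29) = 0.8 under Beta(0.2s, 0.8s). Normal approximation: (q−m)/√(m(1−m)/s) ≈ z_{0.8} = 0.842, so s ≈ 0.2·0.8·(0.842)²/(0.29−0.2)² = 14.0.
At s = 14.0: P(θ<0.29) ≈ 0.813. Adjusting to match 0.8 gives s ≈ 12.04.
So α = 0.2·12.04 ≈ 2.41, β = 0.8·12.04 ≈ 9.63.

α ≈ 2.41, β ≈ 9.63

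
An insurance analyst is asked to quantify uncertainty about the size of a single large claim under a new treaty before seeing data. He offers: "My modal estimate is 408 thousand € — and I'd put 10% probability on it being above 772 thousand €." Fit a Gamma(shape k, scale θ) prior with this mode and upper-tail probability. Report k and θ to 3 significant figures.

Gamma(k,θ) with k>1 has mode (k−1)θ, so θ = 408/(k−1).
Need P(X < 772) = 0.9 with θ tied to k this way. Start at k = 2, θ = 408: P(X<772) ≈ 0.564.
Too low — raise k to concentrate. Iterating converges to k ≈ 5.7.
Then θ = 408/(5.7−1) ≈ 86.8.

k ≈ 5.7, θ ≈ 86.8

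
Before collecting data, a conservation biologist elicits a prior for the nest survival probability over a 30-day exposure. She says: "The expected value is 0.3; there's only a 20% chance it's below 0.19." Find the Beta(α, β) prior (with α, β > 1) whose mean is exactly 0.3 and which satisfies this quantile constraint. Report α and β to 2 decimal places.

α ≈ 3.83, β ≈ 8.93

With mean 0.3 fixed, write α = 0.3s, β = 0.7s where s = α+β.
Need P(θ < 0.19) = 0.2 under Beta(0.3s, 0.7s). Normal approximation: (q−m)/√(m(1−m)/s) ≈ z_{0.2} = -0.842, so s ≈ 0.3·0.7·(-0.842)²/(0.19−0.3)² = 12.3.
At s = 12.3: P(θ<0.19) ≈ 0.205. Adjusting to match 0.2 gives s ≈ 12.76.
So α = 0.3·12.76 ≈ 3.83, β = 0.7·12.76 ≈ 8.93.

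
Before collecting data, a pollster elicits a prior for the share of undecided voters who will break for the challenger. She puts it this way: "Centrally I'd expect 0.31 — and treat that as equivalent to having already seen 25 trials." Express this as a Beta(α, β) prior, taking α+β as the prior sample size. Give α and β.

α = 7.75, β = 17.25

Under the effective-sample-size interpretation, Beta(α, β) has prior mean α/(α+β) and prior sample size α+β.
So α+β = 25 and α/(α+β) = 0.31, giving α = 0.31·25 = 7.75 and β = 25 − 7.75 = 17.25.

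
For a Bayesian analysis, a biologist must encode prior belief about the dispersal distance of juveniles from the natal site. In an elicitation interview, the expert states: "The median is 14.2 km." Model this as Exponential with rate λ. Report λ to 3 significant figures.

Exponential median = ln 2 / λ, so λ = ln 2 / 14.2 = 0.0488.

λ ≈ 0.0488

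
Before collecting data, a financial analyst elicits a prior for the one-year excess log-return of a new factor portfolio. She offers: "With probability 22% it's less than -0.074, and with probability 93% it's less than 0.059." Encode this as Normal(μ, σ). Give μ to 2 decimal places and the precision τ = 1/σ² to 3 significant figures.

μ = -0.03, τ = 286

The p-quantile of Normal(μ,σ) is μ + z_p·σ, with z_{0.22} = -0.7722 and z_{0.93} = 1.476.
Eliminate σ: μ = (z₂·x₁ − z₁·x₂)/(z₂ − z₁) = (1.476·-0.074 − (-0.7722)·0.059)/2.248 = -0.03.
Then σ = (x₂ − x₁)/(z₂ − z₁) = (0.059 − -0.074)/2.248 = 0.06.
Precision τ = 1/σ² = 1/0.05916² = 286.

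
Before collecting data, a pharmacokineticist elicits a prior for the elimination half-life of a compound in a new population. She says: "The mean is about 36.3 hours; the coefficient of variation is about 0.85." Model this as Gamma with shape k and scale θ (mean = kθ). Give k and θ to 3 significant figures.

For Gamma(k, scale θ): mean = kθ, variance = kθ², so CV = 1/√k.
CV = 0.85, hence k = 1/CV² = 1.38.
Then θ = mean/k = 36.3/1.38 = 26.2.

k ≈ 1.38, θ ≈ 26.2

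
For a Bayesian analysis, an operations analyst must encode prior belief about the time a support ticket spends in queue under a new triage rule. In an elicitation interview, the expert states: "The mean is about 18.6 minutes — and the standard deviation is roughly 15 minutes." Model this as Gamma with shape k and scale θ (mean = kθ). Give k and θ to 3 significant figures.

For Gamma(k, scale θ): mean = kθ, variance = kθ², so CV = 1/√k.
CV = SD/mean = 15/18.6 = 0.8065, hence k = 1/CV² = 1.54.
Then θ = mean/k = 18.6/1.54 = 12.1.

k ≈ 1.54, θ ≈ 12.1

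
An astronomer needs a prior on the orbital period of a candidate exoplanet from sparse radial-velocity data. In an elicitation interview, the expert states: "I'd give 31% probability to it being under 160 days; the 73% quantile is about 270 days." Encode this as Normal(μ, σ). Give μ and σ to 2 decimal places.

The p-quantile of Normal(μ,σ) is μ + z_p·σ, with z_{0.31} = -0.4959 and z_{0.73} = 0.6128.
Eliminate σ: μ = (z₂·x₁ − z₁·x₂)/(z₂ − z₁) = (0.6128·160 − (-0.4959)·270)/1.109 = 209.20.
Then σ = (x₂ − x₁)/(z₂ − z₁) = (270 − 160)/1.109 = 99.22.

μ = 209.20, σ = 99.22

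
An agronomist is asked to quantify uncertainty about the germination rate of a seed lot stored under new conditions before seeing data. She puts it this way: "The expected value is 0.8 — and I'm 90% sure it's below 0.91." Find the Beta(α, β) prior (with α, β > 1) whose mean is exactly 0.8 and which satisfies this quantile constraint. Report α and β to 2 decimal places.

α ≈ 14.32, β ≈ 3.58

With mean 0.8 fixed, write α = 0.8s, β = 0.2s where s = α+β.
Need P(θ < 0.91) = 0.9 under Beta(0.8s, 0.2s). Normal approximation: (q−m)/√(m(1−m)/s) ≈ z_{0.9} = 1.28, so s ≈ 0.8·0.2·(1.28)²/(0.91−0.8)² = 21.7.
At s = 21.7: P(θ<0.91) ≈ 0.925. Adjusting to match 0.9 gives s ≈ 17.90.
So α = 0.8·17.90 ≈ 14.32, β = 0.2·17.90 ≈ 3.58.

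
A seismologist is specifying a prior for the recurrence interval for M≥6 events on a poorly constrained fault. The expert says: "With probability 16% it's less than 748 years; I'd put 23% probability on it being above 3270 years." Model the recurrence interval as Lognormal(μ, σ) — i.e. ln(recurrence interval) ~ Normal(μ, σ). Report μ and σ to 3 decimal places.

μ ≈ 7.464, σ ≈ 0.851

If T ~ Lognormal(μ,σ) then ln T ~ Normal(μ,σ), so the p-quantile of ln T is μ + z_p·σ.
ln(748) = 6.617 and ln(3270) = 8.093; z_{0.16} = -0.9945, z_{0.77} = 0.7388.
σ = (8.093 − 6.617)/(0.7388 − (-0.9945)) = 0.851.
μ = 6.617 − (-0.9945)·0.851 = 7.464.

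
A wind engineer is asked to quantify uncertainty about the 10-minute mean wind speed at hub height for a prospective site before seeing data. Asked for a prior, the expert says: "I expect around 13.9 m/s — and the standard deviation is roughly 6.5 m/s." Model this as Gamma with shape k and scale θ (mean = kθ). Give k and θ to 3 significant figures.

For Gamma(k, scale θ): mean = kθ, variance = kθ², so CV = 1/√k.
CV = SD/mean = 6.5/13.9 = 0.4676, hence k = 1/CV² = 4.57.
Then θ = mean/k = 13.9/4.57 = 3.04.

k ≈ 4.57, θ ≈ 3.04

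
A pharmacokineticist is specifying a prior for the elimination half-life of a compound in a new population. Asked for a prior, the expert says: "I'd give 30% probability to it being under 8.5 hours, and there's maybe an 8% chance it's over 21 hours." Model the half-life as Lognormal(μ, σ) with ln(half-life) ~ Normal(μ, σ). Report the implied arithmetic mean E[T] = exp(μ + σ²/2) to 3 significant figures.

E[T] ≈ 12.1 hours

If T ~ Lognormal(μ,σ) then ln T ~ Normal(μ,σ), so the p-quantile of ln T is μ + z_p·σ.
ln(8.5) = 2.14 and ln(21) = 3.045; z_{0.3} = -0.5244, z_{0.92} = 1.405.
σ = (3.045 − 2.14)/(1.405 − (-0.5244)) = 0.469.
μ = 2.14 − (-0.5244)·0.469 = 2.386.
E[T] = exp(μ + σ²/2) = exp(2.386 + 0.1099) = 12.1 hours.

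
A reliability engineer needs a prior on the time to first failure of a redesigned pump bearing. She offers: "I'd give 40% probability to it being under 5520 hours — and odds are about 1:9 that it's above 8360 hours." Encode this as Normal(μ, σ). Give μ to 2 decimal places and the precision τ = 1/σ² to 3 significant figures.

The p-quantile of Normal(μ,σ) is μ + z_p·σ, with z_{0.4} = -0.2533 and z_{0.9} = 1.282.
Eliminate σ: μ = (z₂·x₁ − z₁·x₂)/(z₂ − z₁) = (1.282·5520 − (-0.2533)·8360)/1.535 = 5988.76.
Then σ = (x₂ − x₁)/(z₂ − z₁) = (8360 − 5520)/1.535 = 1850.29.
Precision τ = 1/σ² = 1/1850² = 2.92e-07.

μ = 5988.76, τ = 2.92e-07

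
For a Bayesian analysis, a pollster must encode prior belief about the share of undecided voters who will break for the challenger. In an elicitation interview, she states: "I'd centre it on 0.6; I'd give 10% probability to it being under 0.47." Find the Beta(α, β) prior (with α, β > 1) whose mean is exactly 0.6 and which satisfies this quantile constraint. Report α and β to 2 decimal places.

α ≈ 14.18, β ≈ 9.46

With mean 0.6 fixed, write α = 0.6s, β = 0.4s where s = α+β.
Need P(θ < 0.47) = 0.1 under Beta(0.6s, 0.4s). Normal approximation: (q−m)/√(m(1−m)/s) ≈ z_{0.1} = -1.28, so s ≈ 0.6·0.4·(-1.28)²/(0.47−0.6)² = 23.3.
At s = 23.3: P(θ<0.47) ≈ 0.101. Adjusting to match 0.1 gives s ≈ 23.64.
So α = 0.6·23.64 ≈ 14.18, β = 0.4·23.64 ≈ 9.46.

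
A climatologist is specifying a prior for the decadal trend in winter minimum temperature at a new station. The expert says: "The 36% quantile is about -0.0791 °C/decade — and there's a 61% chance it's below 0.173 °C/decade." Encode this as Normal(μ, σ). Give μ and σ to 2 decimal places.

μ = 0.06, σ = 0.40

For Normal(μ,σ), the p-quantile is μ + z_p·σ. Here z_{0.36} = -0.3585, z_{0.61} = 0.2793.
So -0.0791 = μ − 0.3585σ and 0.173 = μ + 0.2793σ.
Subtracting: σ = (0.173 − -0.0791)/(0.2793 − (-0.3585)) = 0.40.
Then μ = -0.0791 − (-0.3585)·0.40 = 0.06.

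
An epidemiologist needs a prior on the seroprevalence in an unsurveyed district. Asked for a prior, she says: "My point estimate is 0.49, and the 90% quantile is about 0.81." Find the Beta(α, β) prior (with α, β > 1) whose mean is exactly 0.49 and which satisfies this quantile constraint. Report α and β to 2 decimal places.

With mean 0.49 fixed, write α = 0.49s, β = 0.51s where s = α+β.
Need P(θ < 0.81) = 0.9 under Beta(0.49s, 0.51s). Normal approximation: (q−m)/√(m(1−m)/s) ≈ z_{0.9} = 1.28, so s ≈ 0.49·0.51·(1.28)²/(0.81−0.49)² = 4.0.
At s = 4.0: P(θ<0.81) ≈ 0.913. Adjusting to match 0.9 gives s ≈ 3.60.
So α = 0.49·3.60 ≈ 1.76, β = 0.51·3.60 ≈ 1.84.

α ≈ 1.76, β ≈ 1.84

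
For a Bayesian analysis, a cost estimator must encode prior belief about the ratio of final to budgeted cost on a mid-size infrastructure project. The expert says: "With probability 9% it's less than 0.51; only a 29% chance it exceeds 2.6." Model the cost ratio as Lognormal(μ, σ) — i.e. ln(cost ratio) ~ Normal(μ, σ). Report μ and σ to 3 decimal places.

If T ~ Lognormal(μ,σ) then ln T ~ Normal(μ,σ), so the p-quantile of ln T is μ + z_p·σ.
ln(0.51) = -0.6733 and ln(2.6) = 0.9555; z_{0.09} = -1.341, z_{0.71} = 0.5534.
σ = (0.9555 − -0.6733)/(0.5534 − (-1.341)) = 0.860.
μ = -0.6733 − (-1.341)·0.860 = 0.480.

μ ≈ 0.480, σ ≈ 0.860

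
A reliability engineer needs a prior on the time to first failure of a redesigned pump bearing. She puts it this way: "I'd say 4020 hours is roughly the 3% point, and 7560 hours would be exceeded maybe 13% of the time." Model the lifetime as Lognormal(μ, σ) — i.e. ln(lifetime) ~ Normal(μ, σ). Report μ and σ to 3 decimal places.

μ ≈ 8.694, σ ≈ 0.210

If T ~ Lognormal(μ,σ) then ln T ~ Normal(μ,σ), so the p-quantile of ln T is μ + z_p·σ.
ln(4020) = 8.299 and ln(7560) = 8.931; z_{0.03} = -1.881, z_{0.87} = 1.126.
σ = (8.931 − 8.299)/(1.126 − (-1.881)) = 0.210.
μ = 8.299 − (-1.881)·0.210 = 8.694.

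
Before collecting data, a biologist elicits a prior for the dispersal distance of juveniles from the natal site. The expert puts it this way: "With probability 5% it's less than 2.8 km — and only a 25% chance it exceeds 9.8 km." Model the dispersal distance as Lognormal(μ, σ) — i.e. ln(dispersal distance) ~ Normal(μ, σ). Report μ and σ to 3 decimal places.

If T ~ Lognormal(μ,σ) then ln T ~ Normal(μ,σ), so the p-quantile of ln T is μ + z_p·σ.
ln(2.8) = 1.03 and ln(9.8) = 2.282; z_{0.05} = -1.645, z_{0.75} = 0.6745.
σ = (2.282 − 1.03)/(0.6745 − (-1.645)) = 0.540.
μ = 1.03 − (-1.645)·0.540 = 1.918.

μ ≈ 1.918, σ ≈ 0.540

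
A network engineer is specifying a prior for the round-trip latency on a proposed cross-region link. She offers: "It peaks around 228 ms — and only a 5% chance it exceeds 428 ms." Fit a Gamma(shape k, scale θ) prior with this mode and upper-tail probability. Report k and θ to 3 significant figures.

k ≈ 8.01, θ ≈ 32.5

Gamma(k,θ) with k>1 has mode (k−1)θ, so θ = 228/(k−1).
Need P(X < 428) = 0.95 with θ tied to k this way. Start at k = 2, θ = 228: P(X<428) ≈ 0.560.
Too low — raise k to concentrate. Iterating converges to k ≈ 8.01.
Then θ = 228/(8.01−1) ≈ 32.5.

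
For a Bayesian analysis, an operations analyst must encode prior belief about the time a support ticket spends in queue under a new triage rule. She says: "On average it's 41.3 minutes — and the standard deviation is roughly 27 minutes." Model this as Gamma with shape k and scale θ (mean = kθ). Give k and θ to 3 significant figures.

k ≈ 2.34, θ ≈ 17.7

For Gamma(k, scale θ): mean = kθ, variance = kθ², so CV = 1/√k.
CV = SD/mean = 27/41.3 = 0.6538, hence k = 1/CV² = 2.34.
Then θ = mean/k = 41.3/2.34 = 17.7.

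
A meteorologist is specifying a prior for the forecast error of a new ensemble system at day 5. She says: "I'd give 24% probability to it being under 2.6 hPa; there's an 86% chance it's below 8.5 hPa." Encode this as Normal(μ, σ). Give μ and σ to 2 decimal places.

For Normal(μ,σ), the p-quantile is μ + z_p·σ. Here z_{0.24} = -0.7063, z_{0.86} = 1.08.
So 2.6 = μ − 0.7063σ and 8.5 = μ + 1.08σ.
Subtracting: σ = (8.5 − 2.6)/(1.08 − (-0.7063)) = 3.30.
Then μ = 2.6 − (-0.7063)·3.30 = 4.93.

μ = 4.93, σ = 3.30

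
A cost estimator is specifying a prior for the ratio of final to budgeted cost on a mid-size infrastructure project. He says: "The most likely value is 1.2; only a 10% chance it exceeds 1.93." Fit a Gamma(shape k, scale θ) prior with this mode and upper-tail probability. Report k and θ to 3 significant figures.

Gamma(k,θ) with k>1 has mode (k−1)θ, so θ = 1.2/(k−1).
Need P(X < 1.93) = 0.9 with θ tied to k this way. Start at k = 2, θ = 1.2: P(X<1.93) ≈ 0.478.
Too low — raise k to concentrate. Iterating converges to k ≈ 9.33.
Then θ = 1.2/(9.33−1) ≈ 0.144.

k ≈ 9.33, θ ≈ 0.144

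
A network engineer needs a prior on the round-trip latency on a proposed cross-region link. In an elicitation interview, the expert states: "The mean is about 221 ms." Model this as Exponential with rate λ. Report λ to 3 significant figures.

Exponential mean = 1/λ, so λ = 1/221.0 = 0.00452.

λ ≈ 0.00452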